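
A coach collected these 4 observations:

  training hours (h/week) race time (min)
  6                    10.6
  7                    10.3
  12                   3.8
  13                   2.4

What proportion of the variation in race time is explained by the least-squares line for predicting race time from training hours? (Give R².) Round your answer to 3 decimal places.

n = 4, Σx = 38, Σy = 27.1, Σxy = 212.5, Σx² = 398, Σy² = 238.65
Sxx = Σx² − (Σx)²/n = 398 − 361 = 37
Sxy = Σxy − (Σx)(Σy)/n = 212.5 − 257.45 = -44.95
Syy = Σy² − (Σy)²/n = 238.65 − 183.6025 = 55.0475
R² = Sxy²/(Sxx·Syy) = (-44.95)²/(37·55.0475) = 0.992019

0.992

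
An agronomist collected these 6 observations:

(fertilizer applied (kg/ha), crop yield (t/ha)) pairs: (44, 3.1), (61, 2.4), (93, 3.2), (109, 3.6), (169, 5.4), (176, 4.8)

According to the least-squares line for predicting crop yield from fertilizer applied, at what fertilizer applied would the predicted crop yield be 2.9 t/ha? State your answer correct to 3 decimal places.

n = 6, Σx = 652, Σy = 22.5, Σxy = 2730.2, Σx² = 85724
Sxx = Σx² − (Σx)²/n = 85724 − 70850.666667 = 14873.333333
Sxy = Σxy − (Σx)(Σy)/n = 2730.2 − 2445 = 285.2
b = Sxy/Sxx = 285.2/14873.333333 = 0.019175
a = ȳ − b·x̄ = 3.75 − 0.019175·108.666667 = 1.666289
Set a + b·x = 2.9: x = (2.9 − 1.666289) / 0.019175 = 64.338710

64.339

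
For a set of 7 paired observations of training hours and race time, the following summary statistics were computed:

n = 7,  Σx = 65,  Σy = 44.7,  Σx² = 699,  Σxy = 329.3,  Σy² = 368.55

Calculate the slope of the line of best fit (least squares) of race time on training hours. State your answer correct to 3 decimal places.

-0.899

Sxx = Σx² − (Σx)²/n = 699 − 603.571429 = 95.428571
Sxy = Σxy − (Σx)(Σy)/n = 329.3 − 415.071429 = -85.771429
b = Sxy/Sxx = -85.771429/95.428571 = -0.898802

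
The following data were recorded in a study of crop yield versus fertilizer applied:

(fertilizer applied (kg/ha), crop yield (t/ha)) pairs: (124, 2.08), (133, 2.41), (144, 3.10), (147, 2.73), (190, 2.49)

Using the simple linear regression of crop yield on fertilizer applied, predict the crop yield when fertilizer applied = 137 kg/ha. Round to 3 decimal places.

2.527

n = 5, Σx = 738, Σy = 12.81, Σxy = 1899.26, Σx² = 111510
Sxx = Σx² − (Σx)²/n = 111510 − 108928.8 = 2581.2
Sxy = Σxy − (Σx)(Σy)/n = 1899.26 − 1890.756 = 8.504
b = Sxy/Sxx = 8.504/2581.2 = 0.003295
a = ȳ − b·x̄ = 2.562 − 0.003295·147.6 = 2.075718
ŷ(137) = a + b·137 = 2.075718 + 0.003295·137 = 2.527077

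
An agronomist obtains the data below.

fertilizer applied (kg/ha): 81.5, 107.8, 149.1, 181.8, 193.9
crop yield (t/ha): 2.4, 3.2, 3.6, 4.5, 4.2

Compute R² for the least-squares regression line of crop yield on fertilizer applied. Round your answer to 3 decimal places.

0.928

n = 5, Σx = 714.1, Σy = 17.9, Σxy = 2709.8, Σx² = 111142.35, Σy² = 66.85
Sxx = Σx² − (Σx)²/n = 111142.35 − 101987.762 = 9154.588
Sxy = Σxy − (Σx)(Σy)/n = 2709.8 − 2556.478 = 153.322
Syy = Σy² − (Σy)²/n = 66.85 − 64.082 = 2.768
R² = Sxy²/(Sxx·Syy) = (153.322)²/(9154.588·2.768) = 0.927693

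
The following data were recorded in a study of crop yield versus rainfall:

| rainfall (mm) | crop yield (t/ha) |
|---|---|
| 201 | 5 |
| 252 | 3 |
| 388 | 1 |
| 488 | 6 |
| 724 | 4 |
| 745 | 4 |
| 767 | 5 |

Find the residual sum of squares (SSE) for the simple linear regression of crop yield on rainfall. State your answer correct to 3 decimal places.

15.191

n = 7, Σx = 3565, Σy = 28, Σxy = 14788, Σx² = 2160083, Σy² = 128
Sxx = Σx² − (Σx)²/n = 2160083 − 1815603.571429 = 344479.428571
Sxy = Σxy − (Σx)(Σy)/n = 14788 − 14260 = 528
Syy = Σy² − (Σy)²/n = 128 − 112 = 16
b = Sxy/Sxx = 528/344479.428571 = 0.001533
SSE = Syy − b·Sxy = 16 − 0.001533·528 = 15.190709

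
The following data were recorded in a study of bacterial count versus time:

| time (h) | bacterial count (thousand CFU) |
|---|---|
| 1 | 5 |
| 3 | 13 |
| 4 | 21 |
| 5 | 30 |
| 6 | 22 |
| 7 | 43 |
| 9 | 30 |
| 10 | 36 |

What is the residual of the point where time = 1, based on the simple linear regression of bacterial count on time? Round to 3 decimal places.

n = 8, Σx = 45, Σy = 200, Σxy = 1341, Σx² = 317
Sxx = Σx² − (Σx)²/n = 317 − 253.125 = 63.875
Sxy = Σxy − (Σx)(Σy)/n = 1341 − 1125 = 216
b = Sxy/Sxx = 216/63.875 = 3.381605
a = ȳ − b·x̄ = 25 − 3.381605·5.625 = 5.978474
ŷ(1) = 5.978474 + 3.381605·1 = 9.360078
residual = y − ŷ = 5 − 9.360078 = -4.360078

-4.360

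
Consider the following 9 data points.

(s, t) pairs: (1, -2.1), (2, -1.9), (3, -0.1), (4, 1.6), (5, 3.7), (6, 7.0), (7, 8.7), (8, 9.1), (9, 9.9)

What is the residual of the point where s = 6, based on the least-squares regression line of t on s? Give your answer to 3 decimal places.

1.278

n = 9, Σx = 45, Σy = 35.9, Σxy = 283.5, Σx² = 285
Sxx = Σx² − (Σx)²/n = 285 − 225 = 60
Sxy = Σxy − (Σx)(Σy)/n = 283.5 − 179.5 = 104
b = Sxy/Sxx = 104/60 = 1.733333
a = ȳ − b·x̄ = 3.988889 − 1.733333·5 = -4.677778
ŷ(6) = -4.677778 + 1.733333·6 = 5.722222
residual = y − ŷ = 7.0 − 5.722222 = 1.277778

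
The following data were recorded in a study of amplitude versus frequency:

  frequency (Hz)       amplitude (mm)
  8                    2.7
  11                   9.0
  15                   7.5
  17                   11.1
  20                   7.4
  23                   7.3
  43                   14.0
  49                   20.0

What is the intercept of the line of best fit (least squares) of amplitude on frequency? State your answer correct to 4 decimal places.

n = 8, Σx = 186, Σy = 79, Σxy = 2319.7, Σx² = 5878
Sxx = Σx² − (Σx)²/n = 5878 − 4324.5 = 1553.5
Sxy = Σxy − (Σx)(Σy)/n = 2319.7 − 1836.75 = 482.95
b = Sxy/Sxx = 482.95/1553.5 = 0.310879
a = ȳ − b·x̄ = 9.875 − 0.310879·23.25 = 2.647071

2.6471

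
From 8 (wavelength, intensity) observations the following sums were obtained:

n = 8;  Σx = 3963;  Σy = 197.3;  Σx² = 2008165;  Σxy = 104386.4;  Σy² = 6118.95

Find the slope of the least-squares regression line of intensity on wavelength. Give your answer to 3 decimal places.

Sxx = Σx² − (Σx)²/n = 2008165 − 1963171.125 = 44993.875
Sxy = Σxy − (Σx)(Σy)/n = 104386.4 − 97737.4875 = 6648.9125
b = Sxy/Sxx = 6648.9125/44993.875 = 0.147774

0.148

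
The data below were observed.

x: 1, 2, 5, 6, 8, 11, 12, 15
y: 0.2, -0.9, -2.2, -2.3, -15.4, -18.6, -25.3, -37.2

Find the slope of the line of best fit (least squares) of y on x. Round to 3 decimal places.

-2.665

n = 8, Σx = 60, Σy = -101.7, Σxy = -1215.8, Σx² = 620
Sxx = Σx² − (Σx)²/n = 620 − 450 = 170
Sxy = Σxy − (Σx)(Σy)/n = -1215.8 − (-762.75) = -453.05
b = Sxy/Sxx = -453.05/170 = -2.665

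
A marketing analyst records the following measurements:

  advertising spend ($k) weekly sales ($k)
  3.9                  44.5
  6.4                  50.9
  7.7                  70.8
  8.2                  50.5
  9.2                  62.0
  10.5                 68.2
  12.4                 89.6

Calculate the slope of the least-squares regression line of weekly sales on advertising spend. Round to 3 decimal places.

4.819

n = 7, Σx = 58.3, Σy = 436.5, Σxy = 3856.11, Σx² = 531.35
Sxx = Σx² − (Σx)²/n = 531.35 − 485.555714 = 45.794286
Sxy = Σxy − (Σx)(Σy)/n = 3856.11 − 3635.421429 = 220.688571
b = Sxy/Sxx = 220.688571/45.794286 = 4.819129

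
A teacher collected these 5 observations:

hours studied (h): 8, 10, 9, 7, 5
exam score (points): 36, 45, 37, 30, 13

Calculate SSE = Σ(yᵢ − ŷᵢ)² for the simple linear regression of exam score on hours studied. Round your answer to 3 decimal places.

n = 5, Σx = 39, Σy = 161, Σxy = 1346, Σx² = 319, Σy² = 5759
Sxx = Σx² − (Σx)²/n = 319 − 304.2 = 14.8
Sxy = Σxy − (Σx)(Σy)/n = 1346 − 1255.8 = 90.2
Syy = Σy² − (Σy)²/n = 5759 − 5184.2 = 574.8
b = Sxy/Sxx = 90.2/14.8 = 6.094595
SSE = Syy − b·Sxy = 574.8 − 6.094595·90.2 = 25.067568

25.068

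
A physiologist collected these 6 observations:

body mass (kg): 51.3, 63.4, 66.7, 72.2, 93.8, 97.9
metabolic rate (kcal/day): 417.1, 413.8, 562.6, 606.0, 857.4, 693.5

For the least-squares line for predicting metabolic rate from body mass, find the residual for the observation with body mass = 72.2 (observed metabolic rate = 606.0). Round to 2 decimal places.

31.08

n = 6, Σx = 445.3, Σy = 3550.4, Σxy = 277228.54, Σx² = 34695.83
Sxx = Σx² − (Σx)²/n = 34695.83 − 33048.681667 = 1647.148333
Sxy = Σxy − (Σx)(Σy)/n = 277228.54 − 263498.853333 = 13729.686667
b = Sxy/Sxx = 13729.686667/1647.148333 = 8.335428
a = ȳ − b·x̄ = 591.733333 − 8.335428·74.216667 = -26.894363
ŷ(72.2) = -26.894363 + 8.335428·72.2 = 574.923553
residual = y − ŷ = 606.0 − 574.923553 = 31.076447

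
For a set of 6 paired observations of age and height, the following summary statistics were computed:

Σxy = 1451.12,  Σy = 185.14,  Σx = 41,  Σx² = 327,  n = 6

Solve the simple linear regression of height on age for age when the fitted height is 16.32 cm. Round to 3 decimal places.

Sxx = Σx² − (Σx)²/n = 327 − 280.166667 = 46.833333
Sxy = Σxy − (Σx)(Σy)/n = 1451.12 − 1265.123333 = 185.996667
b = Sxy/Sxx = 185.996667/46.833333 = 3.971459
a = ȳ − b·x̄ = 30.856667 − 3.971459·6.833333 = 3.718363
Set a + b·x = 16.32: x = (16.32 − 3.718363) / 3.971459 = 3.173050

3.173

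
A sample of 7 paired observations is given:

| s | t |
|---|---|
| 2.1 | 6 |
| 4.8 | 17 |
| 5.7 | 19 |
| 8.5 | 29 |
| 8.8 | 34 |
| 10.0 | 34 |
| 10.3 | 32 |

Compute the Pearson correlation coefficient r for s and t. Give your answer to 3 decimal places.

n = 7, Σx = 50.2, Σy = 171, Σxy = 1417.8, Σx² = 415.72, Σy² = 4863
Sxx = Σx² − (Σx)²/n = 415.72 − 360.005714 = 55.714286
Sxy = Σxy − (Σx)(Σy)/n = 1417.8 − 1226.314286 = 191.485714
Syy = Σy² − (Σy)²/n = 4863 − 4177.285714 = 685.714286
r = Sxy/√(Sxx·Syy) = 191.485714/√(38204.081633) = 191.485714/195.458644 = 0.979674

0.980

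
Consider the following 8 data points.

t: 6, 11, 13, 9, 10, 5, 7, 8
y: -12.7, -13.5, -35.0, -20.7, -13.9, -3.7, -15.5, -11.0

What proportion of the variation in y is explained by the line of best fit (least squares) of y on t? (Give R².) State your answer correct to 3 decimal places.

0.613

n = 8, Σx = 69, Σy = -126, Σxy = -1220, Σx² = 645, Σy² = 2565.18
Sxx = Σx² − (Σx)²/n = 645 − 595.125 = 49.875
Sxy = Σxy − (Σx)(Σy)/n = -1220 − (-1086.75) = -133.25
Syy = Σy² − (Σy)²/n = 2565.18 − 1984.5 = 580.68
R² = Sxy²/(Sxx·Syy) = (-133.25)²/(49.875·580.68) = 0.613076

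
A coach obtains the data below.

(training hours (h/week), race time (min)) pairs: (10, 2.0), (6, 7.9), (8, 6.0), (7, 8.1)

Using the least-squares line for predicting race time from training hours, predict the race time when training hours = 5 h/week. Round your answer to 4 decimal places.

n = 4, Σx = 31, Σy = 24, Σxy = 172.1, Σx² = 249
Sxx = Σx² − (Σx)²/n = 249 − 240.25 = 8.75
Sxy = Σxy − (Σx)(Σy)/n = 172.1 − 186 = -13.9
b = Sxy/Sxx = -13.9/8.75 = -1.588571
a = ȳ − b·x̄ = 6 − (-1.588571)·7.75 = 18.311429
ŷ(5) = a + b·5 = 18.311429 + (-1.588571)·5 = 10.368571

10.3686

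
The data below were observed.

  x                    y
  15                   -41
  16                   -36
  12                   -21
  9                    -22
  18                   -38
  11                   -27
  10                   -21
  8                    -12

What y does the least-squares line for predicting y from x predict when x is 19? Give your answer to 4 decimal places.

-44.2225

n = 8, Σx = 99, Σy = -218, Σxy = -2928, Σx² = 1315
Sxx = Σx² − (Σx)²/n = 1315 − 1225.125 = 89.875
Sxy = Σxy − (Σx)(Σy)/n = -2928 − (-2697.75) = -230.25
b = Sxy/Sxx = -230.25/89.875 = -2.561892
a = ȳ − b·x̄ = -27.25 − (-2.561892)·12.375 = 4.453408
ŷ(19) = a + b·19 = 4.453408 + (-2.561892)·19 = -44.222531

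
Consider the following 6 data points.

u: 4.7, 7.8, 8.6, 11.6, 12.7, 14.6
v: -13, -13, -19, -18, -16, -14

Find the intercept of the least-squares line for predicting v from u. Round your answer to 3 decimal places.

-13.634

n = 6, Σx = 60, Σy = -93, Σxy = -942.3, Σx² = 665.9
Sxx = Σx² − (Σx)²/n = 665.9 − 600 = 65.9
Sxy = Σxy − (Σx)(Σy)/n = -942.3 − (-930) = -12.3
b = Sxy/Sxx = -12.3/65.9 = -0.186646
a = ȳ − b·x̄ = -15.5 − (-0.186646)·10 = -13.633536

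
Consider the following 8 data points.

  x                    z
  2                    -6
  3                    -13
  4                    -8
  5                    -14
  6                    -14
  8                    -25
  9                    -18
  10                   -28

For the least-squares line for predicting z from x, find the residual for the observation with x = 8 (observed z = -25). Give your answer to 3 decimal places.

-4.242

n = 8, Σx = 47, Σy = -126, Σxy = -879, Σx² = 335
Sxx = Σx² − (Σx)²/n = 335 − 276.125 = 58.875
Sxy = Σxy − (Σx)(Σy)/n = -879 − (-740.25) = -138.75
b = Sxy/Sxx = -138.75/58.875 = -2.356688
a = ȳ − b·x̄ = -15.75 − (-2.356688)·5.875 = -1.904459
ŷ(8) = -1.904459 + (-2.356688)·8 = -20.757962
residual = y − ŷ = -25 − (-20.757962) = -4.242038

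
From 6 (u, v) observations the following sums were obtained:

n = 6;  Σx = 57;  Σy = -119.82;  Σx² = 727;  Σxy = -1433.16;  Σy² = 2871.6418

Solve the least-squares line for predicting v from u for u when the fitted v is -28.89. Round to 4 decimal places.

15.1115

Sxx = Σx² − (Σx)²/n = 727 − 541.5 = 185.5
Sxy = Σxy − (Σx)(Σy)/n = -1433.16 − (-1138.29) = -294.87
b = Sxy/Sxx = -294.87/185.5 = -1.589596
a = ȳ − b·x̄ = -19.97 − (-1.589596)·9.5 = -4.868841
Set a + b·x = -28.89: x = (-28.89 − (-4.868841)) / (-1.589596) = 15.111490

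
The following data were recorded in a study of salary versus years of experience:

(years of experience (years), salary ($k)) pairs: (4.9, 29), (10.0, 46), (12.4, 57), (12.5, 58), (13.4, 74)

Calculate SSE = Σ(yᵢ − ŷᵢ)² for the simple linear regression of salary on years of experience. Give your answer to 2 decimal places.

n = 5, Σx = 53.2, Σy = 264, Σxy = 3025.5, Σx² = 613.58, Σy² = 15046
Sxx = Σx² − (Σx)²/n = 613.58 − 566.048 = 47.532
Sxy = Σxy − (Σx)(Σy)/n = 3025.5 − 2808.96 = 216.54
Syy = Σy² − (Σy)²/n = 15046 − 13939.2 = 1106.8
b = Sxy/Sxx = 216.54/47.532 = 4.555668
SSE = Syy − b·Sxy = 1106.8 − 4.555668·216.54 = 120.315703

120.32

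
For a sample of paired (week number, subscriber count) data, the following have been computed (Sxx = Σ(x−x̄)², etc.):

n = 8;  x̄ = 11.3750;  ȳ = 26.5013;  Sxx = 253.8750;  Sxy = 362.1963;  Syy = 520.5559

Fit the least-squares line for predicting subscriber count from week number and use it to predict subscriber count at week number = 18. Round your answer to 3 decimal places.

35.953

b = Sxy/Sxx = 362.1963/253.875 = 1.426672
a = ȳ − b·x̄ = 26.5013 − 1.426672·11.375 = 10.272908
ŷ(18) = a + b·18 = 10.272908 + 1.426672·18 = 35.953001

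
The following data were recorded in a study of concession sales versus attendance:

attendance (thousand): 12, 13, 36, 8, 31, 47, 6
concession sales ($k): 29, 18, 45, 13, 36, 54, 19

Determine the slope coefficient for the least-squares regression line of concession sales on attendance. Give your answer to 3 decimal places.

n = 7, Σx = 153, Σy = 214, Σxy = 6074, Σx² = 4879
Sxx = Σx² − (Σx)²/n = 4879 − 3344.142857 = 1534.857143
Sxy = Σxy − (Σx)(Σy)/n = 6074 − 4677.428571 = 1396.571429
b = Sxy/Sxx = 1396.571429/1534.857143 = 0.909903

0.910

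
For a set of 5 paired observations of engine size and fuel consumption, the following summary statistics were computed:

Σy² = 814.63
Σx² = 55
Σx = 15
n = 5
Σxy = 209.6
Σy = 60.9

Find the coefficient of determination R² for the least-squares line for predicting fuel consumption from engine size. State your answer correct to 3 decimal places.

0.993

Sxx = Σx² − (Σx)²/n = 55 − 45 = 10
Sxy = Σxy − (Σx)(Σy)/n = 209.6 − 182.7 = 26.9
Syy = Σy² − (Σy)²/n = 814.63 − 741.762 = 72.868
R² = Sxy²/(Sxx·Syy) = (26.9)²/(10·72.868) = 0.993042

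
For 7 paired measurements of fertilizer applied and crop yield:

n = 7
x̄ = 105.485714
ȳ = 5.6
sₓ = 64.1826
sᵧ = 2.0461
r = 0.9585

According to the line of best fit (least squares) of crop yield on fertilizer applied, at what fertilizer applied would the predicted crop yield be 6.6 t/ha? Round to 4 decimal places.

b = r · sᵧ/sₓ = 0.9585 · 2.0461/64.1826 = 0.030556
a = ȳ − b·x̄ = 5.6 − 0.030556·105.485714 = 2.376740
Set a + b·x = 6.6: x = (6.6 − 2.376740) / 0.030556 = 138.212121

138.2121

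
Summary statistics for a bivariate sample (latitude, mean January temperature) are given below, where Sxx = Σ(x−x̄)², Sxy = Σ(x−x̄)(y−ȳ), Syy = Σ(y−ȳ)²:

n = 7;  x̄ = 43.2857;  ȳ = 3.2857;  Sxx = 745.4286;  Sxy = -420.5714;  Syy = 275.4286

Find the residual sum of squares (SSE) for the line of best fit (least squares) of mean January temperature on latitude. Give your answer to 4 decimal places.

38.1419

b = Sxy/Sxx = -420.5714/745.4286 = -0.564201
SSE = Syy − b·Sxy = 275.4286 − (-0.564201)·(-420.5714) = 38.141887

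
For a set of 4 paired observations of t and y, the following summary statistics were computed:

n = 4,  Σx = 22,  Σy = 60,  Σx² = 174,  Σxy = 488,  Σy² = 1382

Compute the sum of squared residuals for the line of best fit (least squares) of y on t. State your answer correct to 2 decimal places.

Sxx = Σx² − (Σx)²/n = 174 − 121 = 53
Sxy = Σxy − (Σx)(Σy)/n = 488 − 330 = 158
Syy = Σy² − (Σy)²/n = 1382 − 900 = 482
b = Sxy/Sxx = 158/53 = 2.981132
SSE = Syy − b·Sxy = 482 − 2.981132·158 = 10.981132

10.98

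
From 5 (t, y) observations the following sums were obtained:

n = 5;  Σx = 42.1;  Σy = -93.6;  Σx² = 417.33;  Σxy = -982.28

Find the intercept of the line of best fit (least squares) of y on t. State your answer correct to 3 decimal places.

Sxx = Σx² − (Σx)²/n = 417.33 − 354.482 = 62.848
Sxy = Σxy − (Σx)(Σy)/n = -982.28 − (-788.112) = -194.168
b = Sxy/Sxx = -194.168/62.848 = -3.089486
a = ȳ − b·x̄ = -18.72 − (-3.089486)·8.42 = 7.293470

7.293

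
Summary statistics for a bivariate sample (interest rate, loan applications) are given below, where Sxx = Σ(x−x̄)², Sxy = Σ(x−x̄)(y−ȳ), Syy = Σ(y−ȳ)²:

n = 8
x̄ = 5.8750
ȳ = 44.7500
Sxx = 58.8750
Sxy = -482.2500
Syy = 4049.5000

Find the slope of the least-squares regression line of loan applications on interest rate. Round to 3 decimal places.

b = Sxy/Sxx = -482.25/58.875 = -8.191083

-8.191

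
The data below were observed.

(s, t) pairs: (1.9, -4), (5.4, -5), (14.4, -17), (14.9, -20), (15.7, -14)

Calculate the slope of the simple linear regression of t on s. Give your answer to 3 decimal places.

n = 5, Σx = 52.3, Σy = -60, Σxy = -797.2, Σx² = 708.63
Sxx = Σx² − (Σx)²/n = 708.63 − 547.058 = 161.572
Sxy = Σxy − (Σx)(Σy)/n = -797.2 − (-627.6) = -169.6
b = Sxy/Sxx = -169.6/161.572 = -1.049687

-1.050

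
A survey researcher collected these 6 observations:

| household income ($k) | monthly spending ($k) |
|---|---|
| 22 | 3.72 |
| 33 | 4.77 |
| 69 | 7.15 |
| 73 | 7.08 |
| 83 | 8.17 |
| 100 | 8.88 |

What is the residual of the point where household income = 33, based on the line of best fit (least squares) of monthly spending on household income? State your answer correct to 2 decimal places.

n = 6, Σx = 380, Σy = 39.77, Σxy = 2815.55, Σx² = 28552
Sxx = Σx² − (Σx)²/n = 28552 − 24066.666667 = 4485.333333
Sxy = Σxy − (Σx)(Σy)/n = 2815.55 − 2518.766667 = 296.783333
b = Sxy/Sxx = 296.783333/4485.333333 = 0.066168
a = ȳ − b·x̄ = 6.628333 − 0.066168·63.333333 = 2.437724
ŷ(33) = 2.437724 + 0.066168·33 = 4.621252
residual = y − ŷ = 4.77 − 4.621252 = 0.148748

0.15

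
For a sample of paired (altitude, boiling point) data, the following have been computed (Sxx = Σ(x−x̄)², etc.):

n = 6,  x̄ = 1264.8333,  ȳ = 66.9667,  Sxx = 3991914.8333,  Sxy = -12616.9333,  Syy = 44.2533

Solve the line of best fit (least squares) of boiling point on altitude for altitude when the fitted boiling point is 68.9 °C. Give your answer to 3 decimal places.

b = Sxy/Sxx = -12616.9333/3991914.8333 = -0.003161
a = ȳ − b·x̄ = 66.9667 − (-0.003161)·1264.8333 = 70.964360
Set a + b·x = 68.9: x = (68.9 − 70.964360) / (-0.003161) = 653.149877

653.150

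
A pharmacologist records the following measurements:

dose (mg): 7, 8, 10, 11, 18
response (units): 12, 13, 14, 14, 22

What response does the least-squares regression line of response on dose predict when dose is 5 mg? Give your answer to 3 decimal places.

n = 5, Σx = 54, Σy = 75, Σxy = 878, Σx² = 658
Sxx = Σx² − (Σx)²/n = 658 − 583.2 = 74.8
Sxy = Σxy − (Σx)(Σy)/n = 878 − 810 = 68
b = Sxy/Sxx = 68/74.8 = 0.909091
a = ȳ − b·x̄ = 15 − 0.909091·10.8 = 5.181818
ŷ(5) = a + b·5 = 5.181818 + 0.909091·5 = 9.727273

9.727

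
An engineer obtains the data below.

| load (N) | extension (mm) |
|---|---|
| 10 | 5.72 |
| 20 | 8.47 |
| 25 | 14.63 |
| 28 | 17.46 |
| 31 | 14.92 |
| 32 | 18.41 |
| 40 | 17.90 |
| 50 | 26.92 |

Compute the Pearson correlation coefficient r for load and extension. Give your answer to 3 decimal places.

0.951

n = 8, Σx = 236, Σy = 124.43, Σxy = 4194.87, Σx² = 7994, Σy² = 2229.9787
Sxx = Σx² − (Σx)²/n = 7994 − 6962 = 1032
Sxy = Σxy − (Σx)(Σy)/n = 4194.87 − 3670.685 = 524.185
Syy = Σy² − (Σy)²/n = 2229.9787 − 1935.353112 = 294.625587
r = Sxy/√(Sxx·Syy) = 524.185/√(304053.6063) = 524.185/551.410561 = 0.950626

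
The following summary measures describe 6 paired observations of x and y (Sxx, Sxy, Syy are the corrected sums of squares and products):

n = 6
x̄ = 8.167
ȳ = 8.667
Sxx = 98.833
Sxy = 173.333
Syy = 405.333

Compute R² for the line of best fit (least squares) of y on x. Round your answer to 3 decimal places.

0.750

R² = Sxy²/(Sxx·Syy) = (173.333)²/(98.833·405.333) = 0.749978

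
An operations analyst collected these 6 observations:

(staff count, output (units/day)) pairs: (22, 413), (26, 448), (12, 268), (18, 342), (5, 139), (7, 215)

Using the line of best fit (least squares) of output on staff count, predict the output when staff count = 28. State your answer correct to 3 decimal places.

486.277

n = 6, Σx = 90, Σy = 1825, Σxy = 32306, Σx² = 1702
Sxx = Σx² − (Σx)²/n = 1702 − 1350 = 352
Sxy = Σxy − (Σx)(Σy)/n = 32306 − 27375 = 4931
b = Sxy/Sxx = 4931/352 = 14.008523
a = ȳ − b·x̄ = 304.166667 − 14.008523·15 = 94.038826
ŷ(28) = a + b·28 = 94.038826 + 14.008523·28 = 486.277462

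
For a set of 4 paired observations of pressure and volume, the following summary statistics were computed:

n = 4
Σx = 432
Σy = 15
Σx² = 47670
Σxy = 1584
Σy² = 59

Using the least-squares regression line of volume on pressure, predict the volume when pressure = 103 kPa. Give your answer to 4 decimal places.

3.9275

Sxx = Σx² − (Σx)²/n = 47670 − 46656 = 1014
Sxy = Σxy − (Σx)(Σy)/n = 1584 − 1620 = -36
b = Sxy/Sxx = -36/1014 = -0.035503
a = ȳ − b·x̄ = 3.75 − (-0.035503)·108 = 7.584320
ŷ(103) = a + b·103 = 7.584320 + (-0.035503)·103 = 3.927515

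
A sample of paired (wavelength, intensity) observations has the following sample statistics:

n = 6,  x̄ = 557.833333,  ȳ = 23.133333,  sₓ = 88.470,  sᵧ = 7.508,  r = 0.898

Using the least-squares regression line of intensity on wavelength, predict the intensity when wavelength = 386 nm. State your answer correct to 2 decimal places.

10.04

b = r · sᵧ/sₓ = 0.898 · 7.508/88.47 = 0.076209
a = ȳ − b·x̄ = 23.133333 − 0.076209·557.833333 = -19.378422
ŷ(386) = a + b·386 = -19.378422 + 0.076209·386 = 10.038137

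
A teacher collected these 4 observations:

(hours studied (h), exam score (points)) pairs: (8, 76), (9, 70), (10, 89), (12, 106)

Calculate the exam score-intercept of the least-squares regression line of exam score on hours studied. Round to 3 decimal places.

1.400

n = 4, Σx = 39, Σy = 341, Σxy = 3400, Σx² = 389
Sxx = Σx² − (Σx)²/n = 389 − 380.25 = 8.75
Sxy = Σxy − (Σx)(Σy)/n = 3400 − 3324.75 = 75.25
b = Sxy/Sxx = 75.25/8.75 = 8.6
a = ȳ − b·x̄ = 85.25 − 8.6·9.75 = 1.4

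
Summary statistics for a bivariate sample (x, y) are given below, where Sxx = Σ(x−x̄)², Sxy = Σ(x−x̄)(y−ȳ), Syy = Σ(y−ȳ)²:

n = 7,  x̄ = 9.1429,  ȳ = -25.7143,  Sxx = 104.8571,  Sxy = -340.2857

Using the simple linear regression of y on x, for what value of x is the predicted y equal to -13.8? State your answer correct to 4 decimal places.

5.4716

b = Sxy/Sxx = -340.2857/104.8571 = -3.245233
a = ȳ − b·x̄ = -25.7143 − (-3.245233)·9.1429 = 3.956539
Set a + b·x = -13.8: x = (-13.8 − 3.956539) / (-3.245233) = 5.471576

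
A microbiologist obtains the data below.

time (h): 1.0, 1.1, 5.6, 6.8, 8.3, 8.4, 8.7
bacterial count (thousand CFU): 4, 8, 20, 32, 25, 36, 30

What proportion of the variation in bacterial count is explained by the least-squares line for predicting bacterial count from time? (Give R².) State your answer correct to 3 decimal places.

n = 7, Σx = 39.9, Σy = 155, Σxy = 1113.3, Σx² = 294.95, Σy² = 4325
Sxx = Σx² − (Σx)²/n = 294.95 − 227.43 = 67.52
Sxy = Σxy − (Σx)(Σy)/n = 1113.3 − 883.5 = 229.8
Syy = Σy² − (Σy)²/n = 4325 − 3432.142857 = 892.857143
R² = Sxy²/(Sxx·Syy) = (229.8)²/(67.52·892.857143) = 0.875963

0.876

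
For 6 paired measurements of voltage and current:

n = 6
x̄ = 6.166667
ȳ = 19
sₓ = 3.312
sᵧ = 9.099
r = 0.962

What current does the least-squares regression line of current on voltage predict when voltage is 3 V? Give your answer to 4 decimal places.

10.6309

b = r · sᵧ/sₓ = 0.962 · 9.099/3.312 = 2.642886
a = ȳ − b·x̄ = 19 − 2.642886·6.166667 = 2.702203
ŷ(3) = a + b·3 = 2.702203 + 2.642886·3 = 10.630861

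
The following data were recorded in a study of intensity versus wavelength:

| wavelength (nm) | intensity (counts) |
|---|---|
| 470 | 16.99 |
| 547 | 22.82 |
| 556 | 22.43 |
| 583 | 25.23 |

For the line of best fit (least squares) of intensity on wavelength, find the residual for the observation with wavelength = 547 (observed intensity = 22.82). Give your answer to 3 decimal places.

0.383

n = 4, Σx = 2156, Σy = 87.47, Σxy = 47648.01, Σx² = 1169134
Sxx = Σx² − (Σx)²/n = 1169134 − 1162084 = 7050
Sxy = Σxy − (Σx)(Σy)/n = 47648.01 − 47146.33 = 501.68
b = Sxy/Sxx = 501.68/7050 = 0.071160
a = ȳ − b·x̄ = 21.8675 − 0.071160·539 = -16.487893
ŷ(547) = -16.487893 + 0.071160·547 = 22.436782
residual = y − ŷ = 22.82 − 22.436782 = 0.383218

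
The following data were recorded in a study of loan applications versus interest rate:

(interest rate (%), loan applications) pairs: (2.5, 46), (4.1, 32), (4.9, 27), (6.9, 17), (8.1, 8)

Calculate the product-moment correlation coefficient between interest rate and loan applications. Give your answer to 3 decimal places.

-0.993

n = 5, Σx = 26.5, Σy = 130, Σxy = 560.6, Σx² = 160.29, Σy² = 4222
Sxx = Σx² − (Σx)²/n = 160.29 − 140.45 = 19.84
Sxy = Σxy − (Σx)(Σy)/n = 560.6 − 689 = -128.4
Syy = Σy² − (Σy)²/n = 4222 − 3380 = 842
r = Sxy/√(Sxx·Syy) = -128.4/√(16705.28) = -128.4/129.248907 = -0.993432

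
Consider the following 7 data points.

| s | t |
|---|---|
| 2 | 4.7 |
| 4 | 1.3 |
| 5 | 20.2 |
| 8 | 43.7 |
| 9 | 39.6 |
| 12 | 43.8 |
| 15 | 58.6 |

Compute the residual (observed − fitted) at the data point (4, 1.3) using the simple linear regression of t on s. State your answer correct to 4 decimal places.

-11.9057

n = 7, Σx = 55, Σy = 211.9, Σxy = 2226.2, Σx² = 559
Sxx = Σx² − (Σx)²/n = 559 − 432.142857 = 126.857143
Sxy = Σxy − (Σx)(Σy)/n = 2226.2 − 1664.928571 = 561.271429
b = Sxy/Sxx = 561.271429/126.857143 = 4.424437
a = ȳ − b·x̄ = 30.271429 − 4.424437·7.857143 = -4.492005
ŷ(4) = -4.492005 + 4.424437·4 = 13.205743
residual = y − ŷ = 1.3 − 13.205743 = -11.905743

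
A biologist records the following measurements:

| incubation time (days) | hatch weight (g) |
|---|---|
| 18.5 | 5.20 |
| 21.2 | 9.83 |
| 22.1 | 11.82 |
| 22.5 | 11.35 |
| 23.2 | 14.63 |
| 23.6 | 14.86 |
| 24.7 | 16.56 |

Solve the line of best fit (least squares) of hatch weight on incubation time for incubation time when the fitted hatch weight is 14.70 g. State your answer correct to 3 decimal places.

n = 7, Σx = 155.8, Σy = 84.25, Σxy = 1920.337, Σx² = 3491.64
Sxx = Σx² − (Σx)²/n = 3491.64 − 3467.662857 = 23.977143
Sxy = Σxy − (Σx)(Σy)/n = 1920.337 − 1875.164286 = 45.172714
b = Sxy/Sxx = 45.172714/23.977143 = 1.883991
a = ȳ − b·x̄ = 12.035714 − 1.883991·22.257143 = -29.896536
Set a + b·x = 14.70: x = (14.70 − (-29.896536)) / 1.883991 = 23.671314

23.671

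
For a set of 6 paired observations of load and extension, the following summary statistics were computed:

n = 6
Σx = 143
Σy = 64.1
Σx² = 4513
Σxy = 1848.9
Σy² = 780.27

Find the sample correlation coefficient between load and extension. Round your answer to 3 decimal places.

0.989

Sxx = Σx² − (Σx)²/n = 4513 − 3408.166667 = 1104.833333
Sxy = Σxy − (Σx)(Σy)/n = 1848.9 − 1527.716667 = 321.183333
Syy = Σy² − (Σy)²/n = 780.27 − 684.801667 = 95.468333
r = Sxy/√(Sxx·Syy) = 321.183333/√(105476.596944) = 321.183333/324.771607 = 0.988951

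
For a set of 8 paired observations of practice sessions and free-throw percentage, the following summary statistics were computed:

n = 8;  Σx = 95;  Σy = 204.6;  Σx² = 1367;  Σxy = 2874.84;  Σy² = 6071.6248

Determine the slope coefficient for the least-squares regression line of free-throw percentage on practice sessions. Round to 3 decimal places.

1.864

Sxx = Σx² − (Σx)²/n = 1367 − 1128.125 = 238.875
Sxy = Σxy − (Σx)(Σy)/n = 2874.84 − 2429.625 = 445.215
b = Sxy/Sxx = 445.215/238.875 = 1.863799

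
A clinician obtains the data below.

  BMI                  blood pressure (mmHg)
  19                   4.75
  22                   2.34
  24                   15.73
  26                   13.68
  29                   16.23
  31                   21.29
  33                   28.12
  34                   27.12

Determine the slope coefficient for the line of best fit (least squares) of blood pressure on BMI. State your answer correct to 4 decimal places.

1.6378

n = 8, Σx = 218, Σy = 129.26, Σxy = 3855.63, Σx² = 6144
Sxx = Σx² − (Σx)²/n = 6144 − 5940.5 = 203.5
Sxy = Σxy − (Σx)(Σy)/n = 3855.63 − 3522.335 = 333.295
b = Sxy/Sxx = 333.295/203.5 = 1.637813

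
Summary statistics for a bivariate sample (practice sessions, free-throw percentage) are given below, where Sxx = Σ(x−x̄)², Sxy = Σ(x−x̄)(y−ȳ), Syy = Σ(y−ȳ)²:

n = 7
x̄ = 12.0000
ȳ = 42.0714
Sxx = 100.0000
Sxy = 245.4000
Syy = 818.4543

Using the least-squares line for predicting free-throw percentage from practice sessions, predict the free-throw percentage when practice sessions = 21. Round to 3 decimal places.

b = Sxy/Sxx = 245.4/100 = 2.454
a = ȳ − b·x̄ = 42.0714 − 2.454·12 = 12.6234
ŷ(21) = a + b·21 = 12.6234 + 2.454·21 = 64.1574

64.157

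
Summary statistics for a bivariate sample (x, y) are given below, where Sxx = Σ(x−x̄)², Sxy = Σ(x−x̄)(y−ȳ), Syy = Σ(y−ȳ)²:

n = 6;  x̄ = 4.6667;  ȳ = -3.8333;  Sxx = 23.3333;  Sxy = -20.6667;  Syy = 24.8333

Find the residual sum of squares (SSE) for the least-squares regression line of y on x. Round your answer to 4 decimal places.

6.5285

b = Sxy/Sxx = -20.6667/23.3333 = -0.885717
SSE = Syy − b·Sxy = 24.8333 − (-0.885717)·(-20.6667) = 6.528453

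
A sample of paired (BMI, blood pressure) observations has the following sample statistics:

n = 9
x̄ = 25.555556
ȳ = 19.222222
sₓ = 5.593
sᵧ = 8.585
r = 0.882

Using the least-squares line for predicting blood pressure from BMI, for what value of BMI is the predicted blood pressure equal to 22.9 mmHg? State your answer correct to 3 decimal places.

28.272

b = r · sᵧ/sₓ = 0.882 · 8.585/5.593 = 1.353830
a = ȳ − b·x̄ = 19.222222 − 1.353830·25.555556 = -15.375651
Set a + b·x = 22.9: x = (22.9 − (-15.375651)) / 1.353830 = 28.272129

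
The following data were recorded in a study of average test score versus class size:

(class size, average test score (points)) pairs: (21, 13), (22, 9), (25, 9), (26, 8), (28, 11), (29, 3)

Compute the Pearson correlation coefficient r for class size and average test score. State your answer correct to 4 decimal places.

n = 6, Σx = 151, Σy = 53, Σxy = 1299, Σx² = 3851, Σy² = 525
Sxx = Σx² − (Σx)²/n = 3851 − 3800.166667 = 50.833333
Sxy = Σxy − (Σx)(Σy)/n = 1299 − 1333.833333 = -34.833333
Syy = Σy² − (Σy)²/n = 525 − 468.166667 = 56.833333
r = Sxy/√(Sxx·Syy) = -34.833333/√(2889.027778) = -34.833333/53.749677 = -0.648066

-0.6481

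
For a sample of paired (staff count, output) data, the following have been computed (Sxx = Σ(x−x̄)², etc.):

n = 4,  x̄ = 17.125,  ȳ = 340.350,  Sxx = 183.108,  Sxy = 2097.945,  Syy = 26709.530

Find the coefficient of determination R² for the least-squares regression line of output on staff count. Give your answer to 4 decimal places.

R² = Sxy²/(Sxx·Syy) = (2097.945)²/(183.108·26709.53) = 0.899942

0.8999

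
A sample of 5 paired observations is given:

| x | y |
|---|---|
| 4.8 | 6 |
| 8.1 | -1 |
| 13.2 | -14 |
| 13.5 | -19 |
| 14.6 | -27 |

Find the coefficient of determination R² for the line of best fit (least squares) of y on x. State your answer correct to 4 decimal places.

n = 5, Σx = 54.2, Σy = -55, Σxy = -814.8, Σx² = 658.3, Σy² = 1323
Sxx = Σx² − (Σx)²/n = 658.3 − 587.528 = 70.772
Sxy = Σxy − (Σx)(Σy)/n = -814.8 − (-596.2) = -218.6
Syy = Σy² − (Σy)²/n = 1323 − 605 = 718
R² = Sxy²/(Sxx·Syy) = (-218.6)²/(70.772·718) = 0.940404

0.9404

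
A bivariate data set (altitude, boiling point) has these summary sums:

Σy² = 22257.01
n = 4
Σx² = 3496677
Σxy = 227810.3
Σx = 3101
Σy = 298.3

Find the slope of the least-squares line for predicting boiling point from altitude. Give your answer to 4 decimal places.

Sxx = Σx² − (Σx)²/n = 3496677 − 2404050.25 = 1092626.75
Sxy = Σxy − (Σx)(Σy)/n = 227810.3 − 231257.075 = -3446.775
b = Sxy/Sxx = -3446.775/1092626.75 = -0.003155

-0.0032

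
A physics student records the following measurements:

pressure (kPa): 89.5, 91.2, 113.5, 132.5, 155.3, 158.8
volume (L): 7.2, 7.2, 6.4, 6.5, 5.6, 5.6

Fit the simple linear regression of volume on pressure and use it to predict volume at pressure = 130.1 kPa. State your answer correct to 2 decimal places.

n = 6, Σx = 740.8, Σy = 38.5, Σxy = 4647.65, Σx² = 96101.72
Sxx = Σx² − (Σx)²/n = 96101.72 − 91464.106667 = 4637.613333
Sxy = Σxy − (Σx)(Σy)/n = 4647.65 − 4753.466667 = -105.816667
b = Sxy/Sxx = -105.816667/4637.613333 = -0.022817
a = ȳ − b·x̄ = 6.416667 − (-0.022817)·123.466667 = 9.233812
ŷ(130.1) = a + b·130.1 = 9.233812 + (-0.022817)·130.1 = 6.265314

6.27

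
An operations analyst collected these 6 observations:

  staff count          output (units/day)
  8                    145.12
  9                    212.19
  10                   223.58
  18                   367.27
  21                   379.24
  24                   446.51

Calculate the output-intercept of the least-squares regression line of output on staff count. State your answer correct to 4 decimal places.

n = 6, Σx = 90, Σy = 1773.91, Σxy = 30597.61, Σx² = 1586
Sxx = Σx² − (Σx)²/n = 1586 − 1350 = 236
Sxy = Σxy − (Σx)(Σy)/n = 30597.61 − 26608.65 = 3988.96
b = Sxy/Sxx = 3988.96/236 = 16.902373
a = ȳ − b·x̄ = 295.651667 − 16.902373·15 = 42.116073

42.1161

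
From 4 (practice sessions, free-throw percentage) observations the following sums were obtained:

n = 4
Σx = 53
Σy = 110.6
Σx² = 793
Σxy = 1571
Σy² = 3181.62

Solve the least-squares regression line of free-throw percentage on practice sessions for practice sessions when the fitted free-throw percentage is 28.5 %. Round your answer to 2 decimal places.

Sxx = Σx² − (Σx)²/n = 793 − 702.25 = 90.75
Sxy = Σxy − (Σx)(Σy)/n = 1571 − 1465.45 = 105.55
b = Sxy/Sxx = 105.55/90.75 = 1.163085
a = ȳ − b·x̄ = 27.65 − 1.163085·13.25 = 12.239118
Set a + b·x = 28.5: x = (28.5 − 12.239118) / 1.163085 = 13.980815

13.98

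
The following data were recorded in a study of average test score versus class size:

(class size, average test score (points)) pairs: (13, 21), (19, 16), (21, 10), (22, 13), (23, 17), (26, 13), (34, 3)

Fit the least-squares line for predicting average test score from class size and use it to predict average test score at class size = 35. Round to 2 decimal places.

3.57

n = 7, Σx = 158, Σy = 93, Σxy = 1904, Σx² = 3816
Sxx = Σx² − (Σx)²/n = 3816 − 3566.285714 = 249.714286
Sxy = Σxy − (Σx)(Σy)/n = 1904 − 2099.142857 = -195.142857
b = Sxy/Sxx = -195.142857/249.714286 = -0.781465
a = ȳ − b·x̄ = 13.285714 − (-0.781465)·22.571429 = 30.924485
ŷ(35) = a + b·35 = 30.924485 + (-0.781465)·35 = 3.573227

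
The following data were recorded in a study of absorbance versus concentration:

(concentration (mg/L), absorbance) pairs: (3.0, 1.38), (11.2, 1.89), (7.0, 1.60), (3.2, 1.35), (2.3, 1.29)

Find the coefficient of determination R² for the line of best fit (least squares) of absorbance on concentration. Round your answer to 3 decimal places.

n = 5, Σx = 26.7, Σy = 7.51, Σxy = 43.795, Σx² = 198.97, Σy² = 11.5231
Sxx = Σx² − (Σx)²/n = 198.97 − 142.578 = 56.392
Sxy = Σxy − (Σx)(Σy)/n = 43.795 − 40.1034 = 3.6916
Syy = Σy² − (Σy)²/n = 11.5231 − 11.28002 = 0.24308
R² = Sxy²/(Sxx·Syy) = (3.6916)²/(56.392·0.24308) = 0.994174

0.994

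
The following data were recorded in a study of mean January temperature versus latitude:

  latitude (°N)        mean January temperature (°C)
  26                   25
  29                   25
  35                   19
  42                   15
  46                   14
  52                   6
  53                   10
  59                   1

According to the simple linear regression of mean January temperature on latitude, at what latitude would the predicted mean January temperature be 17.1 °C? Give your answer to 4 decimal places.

38.8816

n = 8, Σx = 342, Σy = 115, Σxy = 4215, Σx² = 15616
Sxx = Σx² − (Σx)²/n = 15616 − 14620.5 = 995.5
Sxy = Σxy − (Σx)(Σy)/n = 4215 − 4916.25 = -701.25
b = Sxy/Sxx = -701.25/995.5 = -0.704420
a = ȳ − b·x̄ = 14.375 − (-0.704420)·42.75 = 44.488950
Set a + b·x = 17.1: x = (17.1 − 44.488950) / (-0.704420) = 38.881569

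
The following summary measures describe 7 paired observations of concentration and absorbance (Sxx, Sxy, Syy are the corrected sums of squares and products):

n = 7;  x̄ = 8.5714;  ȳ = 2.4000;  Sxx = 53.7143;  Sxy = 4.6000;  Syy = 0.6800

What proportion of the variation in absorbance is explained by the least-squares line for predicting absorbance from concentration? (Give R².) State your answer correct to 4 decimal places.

R² = Sxy²/(Sxx·Syy) = (4.6)²/(53.7143·0.68) = 0.579318

0.5793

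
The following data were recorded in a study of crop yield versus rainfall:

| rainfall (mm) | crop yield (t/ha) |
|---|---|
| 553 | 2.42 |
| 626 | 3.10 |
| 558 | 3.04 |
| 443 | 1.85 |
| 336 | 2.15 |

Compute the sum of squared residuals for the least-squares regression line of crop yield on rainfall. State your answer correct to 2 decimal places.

0.46

n = 5, Σx = 2516, Σy = 12.56, Σxy = 6517.13, Σx² = 1318194, Σy² = 32.753
Sxx = Σx² − (Σx)²/n = 1318194 − 1266051.2 = 52142.8
Sxy = Σxy − (Σx)(Σy)/n = 6517.13 − 6320.192 = 196.938
Syy = Σy² − (Σy)²/n = 32.753 − 31.55072 = 1.20228
b = Sxy/Sxx = 196.938/52142.8 = 0.003777
SSE = Syy − b·Sxy = 1.20228 − 0.003777·196.938 = 0.458465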